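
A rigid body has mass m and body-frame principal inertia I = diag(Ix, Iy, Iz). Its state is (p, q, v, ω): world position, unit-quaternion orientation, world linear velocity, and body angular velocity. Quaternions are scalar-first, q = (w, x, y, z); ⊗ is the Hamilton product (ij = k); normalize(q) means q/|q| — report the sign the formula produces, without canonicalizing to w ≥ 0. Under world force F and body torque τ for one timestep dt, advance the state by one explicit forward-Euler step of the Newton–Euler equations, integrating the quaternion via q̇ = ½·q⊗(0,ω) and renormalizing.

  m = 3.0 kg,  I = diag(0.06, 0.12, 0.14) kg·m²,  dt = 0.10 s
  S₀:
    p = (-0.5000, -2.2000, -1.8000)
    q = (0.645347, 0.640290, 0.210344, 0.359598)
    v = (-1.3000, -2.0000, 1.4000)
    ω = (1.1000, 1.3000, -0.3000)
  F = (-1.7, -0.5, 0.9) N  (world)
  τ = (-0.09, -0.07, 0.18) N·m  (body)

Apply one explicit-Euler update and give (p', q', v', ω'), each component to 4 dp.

gyro term ω×Iω = (-0.0078, 0.0264, 0.0858)
α = I⁻¹(τ − ω×Iω) = (-1.3700, -0.8033, 0.6729)
new body rate ω' = (0.9630, 1.2197, -0.2327)
2q̇ = q⊗(0,ω) = (-0.8698868, 0.1793011, 1.4265959, 0.4073945)
updated quaternion q' = (0.5996, 0.6468, 0.2806, 0.3786)
p + v·dt = (-0.6300, -2.4000, -1.6600)
v' = v + a·dt = (-1.3567, -2.0167, 1.4300)

p' = (-0.6300, -2.4000, -1.6600)
q' = (0.5996, 0.6468, 0.2806, 0.3786)
v' = (-1.3567, -2.0167, 1.4300)
ω' = (0.9630, 1.2197, -0.2327)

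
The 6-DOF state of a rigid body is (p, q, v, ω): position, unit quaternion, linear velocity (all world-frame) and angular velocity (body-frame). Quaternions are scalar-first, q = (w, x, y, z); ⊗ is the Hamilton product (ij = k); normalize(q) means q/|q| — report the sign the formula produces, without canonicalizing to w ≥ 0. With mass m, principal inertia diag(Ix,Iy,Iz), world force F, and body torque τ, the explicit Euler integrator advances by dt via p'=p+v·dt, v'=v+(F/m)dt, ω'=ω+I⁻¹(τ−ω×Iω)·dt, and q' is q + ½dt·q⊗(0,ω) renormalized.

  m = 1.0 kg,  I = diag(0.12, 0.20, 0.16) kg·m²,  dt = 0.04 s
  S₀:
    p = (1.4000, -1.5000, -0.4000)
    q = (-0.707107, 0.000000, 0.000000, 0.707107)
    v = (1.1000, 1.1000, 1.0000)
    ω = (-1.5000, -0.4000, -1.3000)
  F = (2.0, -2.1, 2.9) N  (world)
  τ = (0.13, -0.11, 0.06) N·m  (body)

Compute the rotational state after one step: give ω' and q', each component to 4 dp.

ω×(Iω) gyroscopic = (-0.0208, -0.0780, 0.0480)
(τ − ω×Iω)/I = (1.2567, -0.1600, 0.0750)
ω' = ω + α·dt = (-1.4497, -0.4064, -1.2970)
q⊗(0,ω) = (0.9192391, 1.3435033, -0.7778177, 0.9192391)
updated quaternion q' = (-0.6882, 0.0268, -0.0155, 0.7249)

ω' = (-1.4497, -0.4064, -1.2970)
q' = (-0.6882, 0.0268, -0.0155, 0.7249)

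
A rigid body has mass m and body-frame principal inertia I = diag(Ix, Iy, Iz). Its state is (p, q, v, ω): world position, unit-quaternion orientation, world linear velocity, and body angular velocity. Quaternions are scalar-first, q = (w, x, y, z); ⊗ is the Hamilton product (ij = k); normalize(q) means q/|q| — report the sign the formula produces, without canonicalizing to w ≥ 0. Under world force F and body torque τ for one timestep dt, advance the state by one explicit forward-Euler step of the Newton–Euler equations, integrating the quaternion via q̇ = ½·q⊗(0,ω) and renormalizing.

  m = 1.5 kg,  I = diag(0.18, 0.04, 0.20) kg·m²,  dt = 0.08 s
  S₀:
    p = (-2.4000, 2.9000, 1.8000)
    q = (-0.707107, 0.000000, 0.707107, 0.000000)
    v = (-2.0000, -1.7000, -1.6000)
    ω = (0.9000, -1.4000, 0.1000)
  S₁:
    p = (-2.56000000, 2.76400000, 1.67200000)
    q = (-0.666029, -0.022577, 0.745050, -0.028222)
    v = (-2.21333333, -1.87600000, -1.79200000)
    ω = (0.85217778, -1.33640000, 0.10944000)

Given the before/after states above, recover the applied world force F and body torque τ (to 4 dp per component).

F = (-4.0000, -3.3000, -3.6000)
τ = (-0.1300, 0.0300, 0.2000)

Δω = ω₁−ω₀ = (-0.04782222, 0.06360000, 0.00944000)
precession coupling = (-0.0224, -0.0018, 0.1764)
τ = I·(Δω/dt) + ω₀×(Iω₀) = (-0.1300, 0.0300, 0.2000)
v₁ − v₀ = (-0.21333333, -0.17600000, -0.19200000)
m·(v₁−v₀)/dt = (-4.0000, -3.3000, -3.6000)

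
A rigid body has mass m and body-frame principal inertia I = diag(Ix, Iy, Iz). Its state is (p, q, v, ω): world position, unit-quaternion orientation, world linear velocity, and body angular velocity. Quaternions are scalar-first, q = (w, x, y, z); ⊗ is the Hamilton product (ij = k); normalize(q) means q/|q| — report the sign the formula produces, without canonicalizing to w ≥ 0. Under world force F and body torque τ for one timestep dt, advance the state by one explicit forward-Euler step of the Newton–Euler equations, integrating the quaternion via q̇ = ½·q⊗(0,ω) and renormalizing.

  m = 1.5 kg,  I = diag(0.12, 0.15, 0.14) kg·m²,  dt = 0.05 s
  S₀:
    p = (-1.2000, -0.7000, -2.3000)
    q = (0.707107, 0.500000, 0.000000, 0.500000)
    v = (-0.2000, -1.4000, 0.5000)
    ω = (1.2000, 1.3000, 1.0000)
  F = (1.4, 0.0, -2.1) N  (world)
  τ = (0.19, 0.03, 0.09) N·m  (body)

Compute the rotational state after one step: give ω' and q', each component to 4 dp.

precession coupling ω×(Iω) = (-0.0130, -0.0240, 0.0468)
α = I⁻¹(τ − ω×Iω) = (1.6917, 0.3600, 0.3086)
new body rate ω' = (1.2846, 1.3180, 1.0154)
2q̇ = q⊗(0,ω) = (-1.1000000, 0.1985284, 1.0192391, 1.3571070)
q' = normalize(q + ½dt·q⊗(0,ω)) = (0.6787, 0.5043, 0.0254, 0.5332)

ω' = (1.2846, 1.3180, 1.0154)
q' = (0.6787, 0.5043, 0.0254, 0.5332)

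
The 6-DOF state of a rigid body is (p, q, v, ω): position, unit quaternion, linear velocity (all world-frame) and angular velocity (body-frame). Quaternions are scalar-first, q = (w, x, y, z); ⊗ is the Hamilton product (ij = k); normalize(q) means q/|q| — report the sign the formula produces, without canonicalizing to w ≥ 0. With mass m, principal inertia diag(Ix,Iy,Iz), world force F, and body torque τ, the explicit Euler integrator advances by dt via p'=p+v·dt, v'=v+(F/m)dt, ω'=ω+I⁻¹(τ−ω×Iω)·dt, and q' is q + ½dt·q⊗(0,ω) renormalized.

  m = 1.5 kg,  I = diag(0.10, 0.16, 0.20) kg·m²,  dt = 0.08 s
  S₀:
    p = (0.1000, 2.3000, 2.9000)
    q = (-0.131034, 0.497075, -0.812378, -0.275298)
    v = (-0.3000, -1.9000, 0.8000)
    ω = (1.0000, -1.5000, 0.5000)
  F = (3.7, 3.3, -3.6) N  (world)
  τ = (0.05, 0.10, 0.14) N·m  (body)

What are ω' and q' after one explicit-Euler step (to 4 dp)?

precession coupling ω×(Iω) = (-0.0300, -0.0500, -0.0900)
angular accel α = (0.8000, 0.9375, 1.1500)
ω' = ω + α·dt = (1.0640, -1.4250, 0.5920)
2q̇ = q⊗(0,ω) = (-1.5779930, -0.9501700, -0.3272845, 0.0012485)
updated quaternion q' = (-0.1936, 0.4578, -0.8232, -0.2745)

ω' = (1.0640, -1.4250, 0.5920)
q' = (-0.1936, 0.4578, -0.8232, -0.2745)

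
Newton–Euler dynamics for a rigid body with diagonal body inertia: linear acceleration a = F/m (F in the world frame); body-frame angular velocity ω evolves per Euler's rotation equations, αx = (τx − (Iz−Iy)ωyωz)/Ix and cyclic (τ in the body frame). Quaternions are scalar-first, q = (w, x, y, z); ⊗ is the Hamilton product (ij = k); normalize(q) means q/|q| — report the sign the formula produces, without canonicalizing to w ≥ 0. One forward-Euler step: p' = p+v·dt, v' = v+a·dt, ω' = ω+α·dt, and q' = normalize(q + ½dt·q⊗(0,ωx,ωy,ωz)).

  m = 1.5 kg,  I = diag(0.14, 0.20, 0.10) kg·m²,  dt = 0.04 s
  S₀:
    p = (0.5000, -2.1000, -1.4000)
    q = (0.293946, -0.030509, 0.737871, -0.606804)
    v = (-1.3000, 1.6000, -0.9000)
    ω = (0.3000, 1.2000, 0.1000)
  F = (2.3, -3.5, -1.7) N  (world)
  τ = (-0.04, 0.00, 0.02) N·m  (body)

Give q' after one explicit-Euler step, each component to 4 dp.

2q̇ = q⊗(0,ω) = (-0.8156121, 0.8901357, 0.1737449, -0.2285775)
q + ½dt·q⊗(0,ω), renormalized = (0.2775, -0.0127, 0.7411, -0.6112)

q' = (0.2775, -0.0127, 0.7411, -0.6112)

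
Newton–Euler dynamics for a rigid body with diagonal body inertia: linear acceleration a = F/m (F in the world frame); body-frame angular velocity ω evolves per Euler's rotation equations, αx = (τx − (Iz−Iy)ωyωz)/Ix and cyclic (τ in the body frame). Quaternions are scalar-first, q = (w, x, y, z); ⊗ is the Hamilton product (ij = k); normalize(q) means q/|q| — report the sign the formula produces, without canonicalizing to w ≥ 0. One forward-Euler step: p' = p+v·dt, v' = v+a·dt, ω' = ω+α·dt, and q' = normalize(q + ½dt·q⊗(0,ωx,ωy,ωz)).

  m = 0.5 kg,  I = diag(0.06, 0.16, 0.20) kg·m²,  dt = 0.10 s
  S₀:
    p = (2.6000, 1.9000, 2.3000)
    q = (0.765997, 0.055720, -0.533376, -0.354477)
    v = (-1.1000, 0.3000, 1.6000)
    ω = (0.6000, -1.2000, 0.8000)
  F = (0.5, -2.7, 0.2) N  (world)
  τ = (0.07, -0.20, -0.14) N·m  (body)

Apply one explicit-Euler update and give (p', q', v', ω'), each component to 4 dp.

p' = (2.4900, 1.9300, 2.4600)
q' = (0.7442, 0.0360, -0.5904, -0.3102)
v' = (-1.0000, -0.2400, 1.6400)
ω' = (0.7807, -1.2830, 0.7660)

new position p' = (2.4900, 1.9300, 2.4600)
new velocity v' = (-1.0000, -0.2400, 1.6400)
gyro term ω×Iω = (-0.0384, -0.0672, -0.0720)
α = I⁻¹(τ − ω×Iω) = (1.8067, -0.8300, -0.3400)
ω' = ω + α·dt = (0.7807, -1.2830, 0.7660)
2q̇ = q⊗(0,ω) = (-0.3899016, -0.3924750, -1.1764586, 0.8659592)
q + ½dt·q⊗(0,ω), renormalized = (0.7442, 0.0360, -0.5904, -0.3102)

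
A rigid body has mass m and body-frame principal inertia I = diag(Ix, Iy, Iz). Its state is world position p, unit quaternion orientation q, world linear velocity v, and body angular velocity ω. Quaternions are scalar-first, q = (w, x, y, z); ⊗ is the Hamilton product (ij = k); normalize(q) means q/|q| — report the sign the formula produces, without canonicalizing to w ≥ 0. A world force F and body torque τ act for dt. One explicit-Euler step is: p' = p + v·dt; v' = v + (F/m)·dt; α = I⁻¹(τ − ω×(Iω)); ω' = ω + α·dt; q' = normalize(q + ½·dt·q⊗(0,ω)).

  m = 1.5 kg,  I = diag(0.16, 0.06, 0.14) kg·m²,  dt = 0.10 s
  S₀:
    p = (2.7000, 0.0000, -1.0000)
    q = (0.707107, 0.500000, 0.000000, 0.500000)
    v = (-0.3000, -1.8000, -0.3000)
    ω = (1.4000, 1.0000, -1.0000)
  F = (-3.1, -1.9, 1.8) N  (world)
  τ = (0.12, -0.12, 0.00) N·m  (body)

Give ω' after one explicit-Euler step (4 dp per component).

ω' = (1.5250, 0.8467, -0.9000)

α = I⁻¹(τ − ω×Iω) = (1.2500, -1.5333, 1.0000)
ω' = ω + α·dt = (1.5250, 0.8467, -0.9000)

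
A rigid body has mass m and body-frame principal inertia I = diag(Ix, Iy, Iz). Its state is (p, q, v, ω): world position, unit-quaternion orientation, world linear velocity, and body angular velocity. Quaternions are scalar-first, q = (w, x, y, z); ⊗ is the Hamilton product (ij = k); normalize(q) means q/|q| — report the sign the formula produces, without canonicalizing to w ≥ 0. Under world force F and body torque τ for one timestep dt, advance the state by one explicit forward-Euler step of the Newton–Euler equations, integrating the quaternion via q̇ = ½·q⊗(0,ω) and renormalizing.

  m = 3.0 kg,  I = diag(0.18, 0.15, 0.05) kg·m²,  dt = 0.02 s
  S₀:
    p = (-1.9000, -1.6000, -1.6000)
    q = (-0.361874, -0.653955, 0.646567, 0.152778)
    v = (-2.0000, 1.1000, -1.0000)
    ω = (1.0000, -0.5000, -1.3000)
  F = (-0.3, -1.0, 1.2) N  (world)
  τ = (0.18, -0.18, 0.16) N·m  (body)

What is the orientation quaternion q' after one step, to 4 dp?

q' = (-0.3501, -0.6651, 0.6413, 0.1543)

2q̇ = q⊗(0,ω) = (1.1758499, -1.1260221, -0.5164265, 0.1508467)
q' = normalize(q + ½dt·q⊗(0,ω)) = (-0.3501, -0.6651, 0.6413, 0.1543)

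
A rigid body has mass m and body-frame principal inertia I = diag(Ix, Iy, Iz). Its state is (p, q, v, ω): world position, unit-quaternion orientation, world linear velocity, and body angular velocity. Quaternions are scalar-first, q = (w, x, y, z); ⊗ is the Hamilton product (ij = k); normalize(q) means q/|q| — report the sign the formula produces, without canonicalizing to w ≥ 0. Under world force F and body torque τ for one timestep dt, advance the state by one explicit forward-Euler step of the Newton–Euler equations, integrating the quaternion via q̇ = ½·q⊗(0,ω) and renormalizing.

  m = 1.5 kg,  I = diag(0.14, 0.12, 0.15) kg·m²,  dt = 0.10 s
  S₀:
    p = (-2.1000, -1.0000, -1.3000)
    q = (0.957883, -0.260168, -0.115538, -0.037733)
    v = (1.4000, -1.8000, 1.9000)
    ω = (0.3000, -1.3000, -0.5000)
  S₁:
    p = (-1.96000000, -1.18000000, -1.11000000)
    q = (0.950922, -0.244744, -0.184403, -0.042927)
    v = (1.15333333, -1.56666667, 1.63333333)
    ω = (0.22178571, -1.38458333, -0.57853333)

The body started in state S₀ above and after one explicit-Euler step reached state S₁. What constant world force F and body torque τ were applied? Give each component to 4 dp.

v₁ − v₀ = (-0.24666667, 0.23333333, -0.26666667)
applied force F = (-3.7000, 3.5000, -4.0000)
Δω = ω₁−ω₀ = (-0.07821429, -0.08458333, -0.07853333)
gyro term ω₀×Iω₀ = (0.0195, 0.0015, 0.0078)
applied torque τ = (-0.0900, -0.1000, -0.1100)

F = (-3.7000, 3.5000, -4.0000)
τ = (-0.0900, -0.1000, -0.1100)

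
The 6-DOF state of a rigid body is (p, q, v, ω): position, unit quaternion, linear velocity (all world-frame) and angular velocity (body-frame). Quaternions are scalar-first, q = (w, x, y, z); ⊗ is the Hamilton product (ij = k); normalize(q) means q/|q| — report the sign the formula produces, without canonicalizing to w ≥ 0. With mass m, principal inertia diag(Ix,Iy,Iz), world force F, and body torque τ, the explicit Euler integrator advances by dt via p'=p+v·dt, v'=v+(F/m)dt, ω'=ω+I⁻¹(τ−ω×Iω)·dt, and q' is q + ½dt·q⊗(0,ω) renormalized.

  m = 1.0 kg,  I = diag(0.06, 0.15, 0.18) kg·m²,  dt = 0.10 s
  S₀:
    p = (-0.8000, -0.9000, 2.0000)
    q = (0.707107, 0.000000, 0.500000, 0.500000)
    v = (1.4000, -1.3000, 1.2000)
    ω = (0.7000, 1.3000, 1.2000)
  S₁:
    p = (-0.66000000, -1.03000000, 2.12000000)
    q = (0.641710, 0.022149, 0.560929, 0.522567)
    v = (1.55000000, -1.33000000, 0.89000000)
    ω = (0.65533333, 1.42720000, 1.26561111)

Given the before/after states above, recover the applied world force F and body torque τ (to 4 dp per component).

F = (1.5000, -0.3000, -3.1000)
τ = (0.0200, 0.0900, 0.2000)

ω₁ − ω₀ = (-0.04466667, 0.12720000, 0.06561111)
I·α + gyro = (0.0200, 0.0900, 0.2000)
Δv = v₁−v₀ = (0.15000000, -0.03000000, -0.31000000)
m·(v₁−v₀)/dt = (1.5000, -0.3000, -3.1000)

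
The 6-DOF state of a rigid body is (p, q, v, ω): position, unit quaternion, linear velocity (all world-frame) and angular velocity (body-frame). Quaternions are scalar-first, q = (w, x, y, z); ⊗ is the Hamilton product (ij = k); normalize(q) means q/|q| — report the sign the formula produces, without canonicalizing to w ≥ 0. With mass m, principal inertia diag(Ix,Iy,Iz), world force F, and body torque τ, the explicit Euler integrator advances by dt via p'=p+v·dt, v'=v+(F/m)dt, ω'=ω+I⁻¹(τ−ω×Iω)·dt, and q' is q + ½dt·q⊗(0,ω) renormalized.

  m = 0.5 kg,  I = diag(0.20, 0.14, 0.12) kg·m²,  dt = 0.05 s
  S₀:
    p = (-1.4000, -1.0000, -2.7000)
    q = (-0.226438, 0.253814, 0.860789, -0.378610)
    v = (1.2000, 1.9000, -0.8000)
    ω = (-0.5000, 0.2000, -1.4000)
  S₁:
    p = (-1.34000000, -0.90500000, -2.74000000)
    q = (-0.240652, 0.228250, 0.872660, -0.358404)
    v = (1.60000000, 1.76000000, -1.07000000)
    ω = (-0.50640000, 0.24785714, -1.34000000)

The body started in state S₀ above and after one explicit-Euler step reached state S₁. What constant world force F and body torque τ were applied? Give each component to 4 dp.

rate change Δω = (-0.00640000, 0.04785714, 0.06000000)
gyro term ω₀×Iω₀ = (0.0056, 0.0560, 0.0060)
applied torque τ = (-0.0200, 0.1900, 0.1500)
v₁ − v₀ = (0.40000000, -0.14000000, -0.27000000)
applied force F = (4.0000, -1.4000, -2.7000)

F = (4.0000, -1.4000, -2.7000)
τ = (-0.0200, 0.1900, 0.1500)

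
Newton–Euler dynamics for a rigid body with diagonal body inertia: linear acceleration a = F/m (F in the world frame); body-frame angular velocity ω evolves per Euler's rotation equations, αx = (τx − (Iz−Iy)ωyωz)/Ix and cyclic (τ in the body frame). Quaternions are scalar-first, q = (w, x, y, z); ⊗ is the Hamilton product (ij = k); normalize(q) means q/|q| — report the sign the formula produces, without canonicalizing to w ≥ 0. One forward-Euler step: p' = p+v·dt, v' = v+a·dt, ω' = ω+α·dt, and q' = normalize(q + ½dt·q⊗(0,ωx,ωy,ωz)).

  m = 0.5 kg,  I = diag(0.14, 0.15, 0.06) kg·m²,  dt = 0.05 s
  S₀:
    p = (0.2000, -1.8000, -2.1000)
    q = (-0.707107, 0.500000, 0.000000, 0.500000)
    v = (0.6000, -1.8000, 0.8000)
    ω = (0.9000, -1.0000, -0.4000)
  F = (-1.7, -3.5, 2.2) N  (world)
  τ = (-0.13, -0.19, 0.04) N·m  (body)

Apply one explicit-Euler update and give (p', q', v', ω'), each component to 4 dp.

linear accel F/m = (-3.4000, -7.0000, 4.4000)
p + v·dt = (0.2300, -1.8900, -2.0600)
v + (F/m)dt = (0.4300, -2.1500, 1.0200)
ω×(Iω) gyroscopic = (-0.0360, -0.0288, -0.0090)
angular accel α = (-0.6714, -1.0747, 0.8167)
new body rate ω' = (0.8664, -1.0537, -0.3592)
2q̇ = q⊗(0,ω) = (-0.2500000, -0.1363963, 1.3571070, -0.2171572)
q' = normalize(q + ½dt·q⊗(0,ω)) = (-0.7129, 0.4963, 0.0339, 0.4943)

p' = (0.2300, -1.8900, -2.0600)
q' = (-0.7129, 0.4963, 0.0339, 0.4943)
v' = (0.4300, -2.1500, 1.0200)
ω' = (0.8664, -1.0537, -0.3592)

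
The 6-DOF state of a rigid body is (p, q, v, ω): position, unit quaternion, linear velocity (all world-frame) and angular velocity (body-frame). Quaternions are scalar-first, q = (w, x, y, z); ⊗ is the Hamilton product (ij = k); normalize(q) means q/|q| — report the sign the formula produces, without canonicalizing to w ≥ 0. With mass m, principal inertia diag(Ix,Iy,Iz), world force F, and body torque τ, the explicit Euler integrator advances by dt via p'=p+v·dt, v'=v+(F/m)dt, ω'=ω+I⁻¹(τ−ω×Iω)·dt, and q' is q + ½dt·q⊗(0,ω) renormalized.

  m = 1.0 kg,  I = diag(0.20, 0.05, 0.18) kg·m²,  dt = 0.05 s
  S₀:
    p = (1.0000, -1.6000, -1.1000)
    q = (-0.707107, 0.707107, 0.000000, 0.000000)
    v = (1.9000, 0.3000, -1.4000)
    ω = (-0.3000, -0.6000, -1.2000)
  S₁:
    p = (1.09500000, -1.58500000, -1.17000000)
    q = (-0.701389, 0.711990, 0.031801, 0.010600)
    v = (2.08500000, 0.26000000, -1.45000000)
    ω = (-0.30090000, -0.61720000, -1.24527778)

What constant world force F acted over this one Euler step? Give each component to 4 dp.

F = (3.7000, -0.8000, -1.0000)

Δv = v₁−v₀ = (0.18500000, -0.04000000, -0.05000000)
m·(v₁−v₀)/dt = (3.7000, -0.8000, -1.0000)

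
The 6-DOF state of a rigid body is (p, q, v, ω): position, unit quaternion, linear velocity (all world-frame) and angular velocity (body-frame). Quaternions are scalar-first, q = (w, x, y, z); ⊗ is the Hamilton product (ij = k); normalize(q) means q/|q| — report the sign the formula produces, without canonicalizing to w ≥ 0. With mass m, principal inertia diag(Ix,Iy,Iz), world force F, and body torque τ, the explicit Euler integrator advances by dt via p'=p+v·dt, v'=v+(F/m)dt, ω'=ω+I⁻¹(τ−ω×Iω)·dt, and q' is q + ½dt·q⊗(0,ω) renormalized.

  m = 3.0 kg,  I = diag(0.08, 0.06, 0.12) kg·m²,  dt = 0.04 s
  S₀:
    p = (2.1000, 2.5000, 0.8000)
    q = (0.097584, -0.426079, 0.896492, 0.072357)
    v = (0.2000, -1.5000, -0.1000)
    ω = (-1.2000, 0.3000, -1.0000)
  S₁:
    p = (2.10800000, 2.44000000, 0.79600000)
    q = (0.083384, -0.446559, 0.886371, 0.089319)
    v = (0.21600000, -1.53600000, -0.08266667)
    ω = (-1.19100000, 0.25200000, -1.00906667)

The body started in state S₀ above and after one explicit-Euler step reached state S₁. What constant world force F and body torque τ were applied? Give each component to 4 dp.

ω₁ − ω₀ = (0.00900000, -0.04800000, -0.00906667)
precession coupling = (-0.0180, -0.0480, 0.0072)
I·α + gyro = (0.0000, -0.1200, -0.0200)
Δv = v₁−v₀ = (0.01600000, -0.03600000, 0.01733333)
applied force F = (1.2000, -2.7000, 1.3000)

F = (1.2000, -2.7000, 1.3000)
τ = (0.0000, -0.1200, -0.0200)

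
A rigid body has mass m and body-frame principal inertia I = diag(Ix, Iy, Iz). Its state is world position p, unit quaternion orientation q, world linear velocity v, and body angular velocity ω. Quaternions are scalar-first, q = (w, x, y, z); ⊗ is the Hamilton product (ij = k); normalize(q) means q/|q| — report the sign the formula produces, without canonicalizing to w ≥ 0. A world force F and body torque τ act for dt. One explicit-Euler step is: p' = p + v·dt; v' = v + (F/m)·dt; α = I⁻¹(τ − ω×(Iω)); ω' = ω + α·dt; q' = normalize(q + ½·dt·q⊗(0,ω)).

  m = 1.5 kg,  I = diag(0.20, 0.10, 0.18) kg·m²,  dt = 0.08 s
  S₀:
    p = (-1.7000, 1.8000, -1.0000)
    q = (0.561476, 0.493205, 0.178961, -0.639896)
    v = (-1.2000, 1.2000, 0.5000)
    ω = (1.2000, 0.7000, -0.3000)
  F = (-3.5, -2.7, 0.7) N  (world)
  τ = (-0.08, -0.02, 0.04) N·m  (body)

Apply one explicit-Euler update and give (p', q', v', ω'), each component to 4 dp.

p' = (-1.7960, 1.8960, -0.9600)
q' = (0.5243, 0.5351, 0.1696, -0.6404)
v' = (-1.3867, 1.0560, 0.5373)
ω' = (1.1747, 0.6898, -0.2449)

linear accel F/m = (-2.3333, -1.8000, 0.4667)
p' = p + v·dt = (-1.7960, 1.8960, -0.9600)
v + (F/m)dt = (-1.3867, 1.0560, 0.5373)
ω×(Iω) gyroscopic = (-0.0168, -0.0072, -0.0840)
(τ − ω×Iω)/I = (-0.3160, -0.1280, 0.6889)
new body rate ω' = (1.1747, 0.6898, -0.2449)
Hamilton product q⊗(0,ω) = (-0.9090875, 1.0680101, -0.2268805, -0.0379525)
updated quaternion q' = (0.5243, 0.5351, 0.1696, -0.6404)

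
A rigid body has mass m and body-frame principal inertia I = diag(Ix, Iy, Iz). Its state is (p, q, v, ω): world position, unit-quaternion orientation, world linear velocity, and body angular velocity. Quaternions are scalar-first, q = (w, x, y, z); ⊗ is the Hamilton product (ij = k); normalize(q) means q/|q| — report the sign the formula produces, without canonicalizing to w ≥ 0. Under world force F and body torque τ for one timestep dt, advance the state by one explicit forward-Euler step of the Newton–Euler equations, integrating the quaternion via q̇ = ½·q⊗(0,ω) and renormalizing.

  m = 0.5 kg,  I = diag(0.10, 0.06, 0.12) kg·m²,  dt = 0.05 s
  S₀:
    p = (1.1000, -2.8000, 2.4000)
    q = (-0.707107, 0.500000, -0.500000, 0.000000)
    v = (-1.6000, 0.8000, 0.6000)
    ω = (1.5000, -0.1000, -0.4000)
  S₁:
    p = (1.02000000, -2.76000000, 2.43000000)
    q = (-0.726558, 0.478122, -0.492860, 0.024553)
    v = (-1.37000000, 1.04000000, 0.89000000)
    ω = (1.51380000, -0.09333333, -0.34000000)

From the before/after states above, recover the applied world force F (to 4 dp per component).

F = (2.3000, 2.4000, 2.9000)

Δv = v₁−v₀ = (0.23000000, 0.24000000, 0.29000000)
m·(v₁−v₀)/dt = (2.3000, 2.4000, 2.9000)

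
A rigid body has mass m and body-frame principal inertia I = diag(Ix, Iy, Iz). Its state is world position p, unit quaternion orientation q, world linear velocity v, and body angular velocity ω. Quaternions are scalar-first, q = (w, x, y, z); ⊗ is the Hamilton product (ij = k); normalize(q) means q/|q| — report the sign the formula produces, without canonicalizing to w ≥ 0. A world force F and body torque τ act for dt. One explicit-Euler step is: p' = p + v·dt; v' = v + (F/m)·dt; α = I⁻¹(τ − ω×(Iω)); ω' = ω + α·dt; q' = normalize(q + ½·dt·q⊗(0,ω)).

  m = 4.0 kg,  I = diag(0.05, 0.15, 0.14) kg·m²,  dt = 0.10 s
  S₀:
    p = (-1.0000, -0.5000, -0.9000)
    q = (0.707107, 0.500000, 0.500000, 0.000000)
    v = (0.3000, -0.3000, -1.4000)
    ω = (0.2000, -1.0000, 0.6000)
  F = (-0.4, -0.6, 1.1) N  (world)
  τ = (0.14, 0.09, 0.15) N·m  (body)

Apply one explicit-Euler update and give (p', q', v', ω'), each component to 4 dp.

a = F/m = (-0.1000, -0.1500, 0.2750)
new position p' = (-0.9700, -0.5300, -1.0400)
v' = v + a·dt = (0.2900, -0.3150, -1.3725)
angular accel α = (2.6800, 0.6720, 1.2143)
ω' = ω + α·dt = (0.4680, -0.9328, 0.7214)
2q̇ = q⊗(0,ω) = (0.4000000, 0.4414214, -1.0071070, -0.1757358)
updated quaternion q' = (0.7258, 0.5212, 0.4489, -0.0088)

p' = (-0.9700, -0.5300, -1.0400)
q' = (0.7258, 0.5212, 0.4489, -0.0088)
v' = (0.2900, -0.3150, -1.3725)
ω' = (0.4680, -0.9328, 0.7214)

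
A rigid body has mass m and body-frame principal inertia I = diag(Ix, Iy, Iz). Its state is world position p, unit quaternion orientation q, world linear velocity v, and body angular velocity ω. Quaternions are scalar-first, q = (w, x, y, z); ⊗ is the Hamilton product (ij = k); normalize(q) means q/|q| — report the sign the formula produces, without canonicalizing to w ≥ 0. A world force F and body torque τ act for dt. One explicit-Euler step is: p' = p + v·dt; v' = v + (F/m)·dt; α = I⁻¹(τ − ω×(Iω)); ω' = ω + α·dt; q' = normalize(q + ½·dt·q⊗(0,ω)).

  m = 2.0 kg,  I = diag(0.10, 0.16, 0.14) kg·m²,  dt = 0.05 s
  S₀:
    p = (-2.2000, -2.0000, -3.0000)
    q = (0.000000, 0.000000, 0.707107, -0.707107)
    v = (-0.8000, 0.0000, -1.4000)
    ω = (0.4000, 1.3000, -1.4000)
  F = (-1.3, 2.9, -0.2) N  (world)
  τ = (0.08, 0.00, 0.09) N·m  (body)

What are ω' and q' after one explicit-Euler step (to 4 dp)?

ω' = (0.4218, 1.2930, -1.3790)
q' = (-0.0477, -0.0018, 0.6992, -0.7133)

α = I⁻¹(τ − ω×Iω) = (0.4360, -0.1400, 0.4200)
new body rate ω' = (0.4218, 1.2930, -1.3790)
2q̇ = q⊗(0,ω) = (-1.9091889, -0.0707107, -0.2828428, -0.2828428)
q' = normalize(q + ½dt·q⊗(0,ω)) = (-0.0477, -0.0018, 0.6992, -0.7133)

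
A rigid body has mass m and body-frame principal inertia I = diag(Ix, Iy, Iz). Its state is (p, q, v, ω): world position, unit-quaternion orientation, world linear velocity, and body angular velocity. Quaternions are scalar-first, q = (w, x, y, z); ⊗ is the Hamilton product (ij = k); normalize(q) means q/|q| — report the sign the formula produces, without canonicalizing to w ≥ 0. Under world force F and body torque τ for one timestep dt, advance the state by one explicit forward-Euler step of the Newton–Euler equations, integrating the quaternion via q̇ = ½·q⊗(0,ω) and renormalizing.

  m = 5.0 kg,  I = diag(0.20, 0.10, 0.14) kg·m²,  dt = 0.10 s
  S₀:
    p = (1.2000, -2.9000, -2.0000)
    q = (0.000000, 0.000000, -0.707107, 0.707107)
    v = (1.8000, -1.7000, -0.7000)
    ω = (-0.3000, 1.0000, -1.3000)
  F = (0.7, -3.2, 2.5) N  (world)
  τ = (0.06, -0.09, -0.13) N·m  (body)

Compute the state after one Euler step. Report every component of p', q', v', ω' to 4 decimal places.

angular accel α = (0.5600, -1.1340, -1.1429)
ω + α·dt = (-0.2440, 0.8866, -1.4143)
q⊗(0,ω) = (1.6263461, 0.2121321, -0.2121321, -0.2121321)
updated quaternion q' = (0.0810, 0.0106, -0.7152, 0.6941)
a = F/m = (0.1400, -0.6400, 0.5000)
p' = p + v·dt = (1.3800, -3.0700, -2.0700)
new velocity v' = (1.8140, -1.7640, -0.6500)

p' = (1.3800, -3.0700, -2.0700)
q' = (0.0810, 0.0106, -0.7152, 0.6941)
v' = (1.8140, -1.7640, -0.6500)
ω' = (-0.2440, 0.8866, -1.4143)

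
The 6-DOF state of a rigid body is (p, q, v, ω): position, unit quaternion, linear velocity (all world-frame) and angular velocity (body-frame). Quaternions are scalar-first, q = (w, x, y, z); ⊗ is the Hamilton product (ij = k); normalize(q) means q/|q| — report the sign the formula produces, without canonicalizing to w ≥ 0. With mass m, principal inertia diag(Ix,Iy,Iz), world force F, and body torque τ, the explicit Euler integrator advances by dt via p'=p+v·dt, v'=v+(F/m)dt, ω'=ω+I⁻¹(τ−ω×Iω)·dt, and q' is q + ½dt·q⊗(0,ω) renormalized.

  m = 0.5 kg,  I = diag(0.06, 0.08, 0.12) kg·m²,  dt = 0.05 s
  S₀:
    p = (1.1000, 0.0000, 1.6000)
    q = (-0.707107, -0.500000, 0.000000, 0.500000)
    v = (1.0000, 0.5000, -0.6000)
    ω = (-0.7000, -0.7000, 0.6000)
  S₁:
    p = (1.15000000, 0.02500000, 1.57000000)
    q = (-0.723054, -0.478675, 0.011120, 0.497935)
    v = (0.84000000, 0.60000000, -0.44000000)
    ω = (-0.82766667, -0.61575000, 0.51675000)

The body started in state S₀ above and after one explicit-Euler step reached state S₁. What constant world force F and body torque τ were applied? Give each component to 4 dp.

velocity change Δv = (-0.16000000, 0.10000000, 0.16000000)
applied force F = (-1.6000, 1.0000, 1.6000)
ω₁ − ω₀ = (-0.12766667, 0.08425000, -0.08325000)
ω₀×(Iω₀) = (-0.0168, 0.0252, 0.0098)
applied torque τ = (-0.1700, 0.1600, -0.1900)

F = (-1.6000, 1.0000, 1.6000)
τ = (-0.1700, 0.1600, -0.1900)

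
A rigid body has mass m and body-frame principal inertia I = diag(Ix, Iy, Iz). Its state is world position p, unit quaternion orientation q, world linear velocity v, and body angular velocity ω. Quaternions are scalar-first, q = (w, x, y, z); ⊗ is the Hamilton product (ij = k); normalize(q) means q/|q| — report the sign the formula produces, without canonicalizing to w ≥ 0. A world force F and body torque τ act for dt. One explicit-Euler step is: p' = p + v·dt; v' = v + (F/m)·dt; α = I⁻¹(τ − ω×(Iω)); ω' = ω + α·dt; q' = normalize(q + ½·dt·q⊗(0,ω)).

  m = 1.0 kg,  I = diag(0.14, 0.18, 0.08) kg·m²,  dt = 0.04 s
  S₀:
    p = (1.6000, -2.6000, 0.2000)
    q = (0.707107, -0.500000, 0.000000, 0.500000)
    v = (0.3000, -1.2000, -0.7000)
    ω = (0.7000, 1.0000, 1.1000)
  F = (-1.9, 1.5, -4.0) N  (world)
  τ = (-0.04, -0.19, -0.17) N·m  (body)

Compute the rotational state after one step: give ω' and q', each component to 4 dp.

precession coupling ω×(Iω) = (-0.1100, 0.0462, 0.0280)
(τ − ω×Iω)/I = (0.5000, -1.3122, -2.4750)
new body rate ω' = (0.7200, 0.9475, 1.0010)
2q̇ = q⊗(0,ω) = (-0.2000000, -0.0050251, 1.6071070, 0.2778177)
q + ½dt·q⊗(0,ω), renormalized = (0.7027, -0.4998, 0.0321, 0.5053)

ω' = (0.7200, 0.9475, 1.0010)
q' = (0.7027, -0.4998, 0.0321, 0.5053)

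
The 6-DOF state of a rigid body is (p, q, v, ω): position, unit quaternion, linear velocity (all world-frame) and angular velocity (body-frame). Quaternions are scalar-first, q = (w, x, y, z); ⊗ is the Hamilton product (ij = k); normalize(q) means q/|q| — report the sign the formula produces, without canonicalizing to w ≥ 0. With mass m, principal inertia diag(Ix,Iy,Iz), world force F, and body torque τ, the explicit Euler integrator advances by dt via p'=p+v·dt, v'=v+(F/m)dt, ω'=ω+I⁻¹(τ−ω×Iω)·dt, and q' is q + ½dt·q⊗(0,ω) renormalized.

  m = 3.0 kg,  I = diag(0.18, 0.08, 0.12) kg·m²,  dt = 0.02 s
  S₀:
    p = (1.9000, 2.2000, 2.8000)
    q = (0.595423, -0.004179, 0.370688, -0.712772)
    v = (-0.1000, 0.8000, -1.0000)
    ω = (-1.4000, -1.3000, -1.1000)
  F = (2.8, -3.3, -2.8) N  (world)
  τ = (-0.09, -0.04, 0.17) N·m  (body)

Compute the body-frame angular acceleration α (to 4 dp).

precession coupling ω×(Iω) = (0.0572, 0.0924, -0.1820)
(τ − ω×Iω)/I = (-0.8178, -1.6550, 2.9333)

α = (-0.8178, -1.6550, 2.9333)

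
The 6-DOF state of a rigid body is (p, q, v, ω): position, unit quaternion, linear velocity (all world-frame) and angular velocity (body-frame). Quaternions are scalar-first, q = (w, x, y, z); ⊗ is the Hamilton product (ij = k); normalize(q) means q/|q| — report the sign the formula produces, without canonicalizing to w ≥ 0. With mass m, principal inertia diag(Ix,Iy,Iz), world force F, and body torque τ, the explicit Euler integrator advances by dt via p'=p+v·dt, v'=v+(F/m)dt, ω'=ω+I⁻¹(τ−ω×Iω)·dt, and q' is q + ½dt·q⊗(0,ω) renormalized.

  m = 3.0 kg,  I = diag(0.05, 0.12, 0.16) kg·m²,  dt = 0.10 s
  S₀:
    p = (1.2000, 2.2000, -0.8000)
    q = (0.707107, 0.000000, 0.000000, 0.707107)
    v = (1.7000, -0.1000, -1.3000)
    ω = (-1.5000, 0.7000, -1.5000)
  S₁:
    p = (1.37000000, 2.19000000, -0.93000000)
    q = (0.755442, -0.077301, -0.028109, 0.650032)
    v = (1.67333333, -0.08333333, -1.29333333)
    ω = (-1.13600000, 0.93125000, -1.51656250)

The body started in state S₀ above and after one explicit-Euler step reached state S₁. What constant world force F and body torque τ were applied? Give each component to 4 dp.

F = (-0.8000, 0.5000, 0.2000)
τ = (0.1400, 0.0300, -0.1000)

ω₁ − ω₀ = (0.36400000, 0.23125000, -0.01656250)
ω₀×(Iω₀) = (-0.0420, -0.2475, -0.0735)
τ = I·(Δω/dt) + ω₀×(Iω₀) = (0.1400, 0.0300, -0.1000)
velocity change Δv = (-0.02666667, 0.01666667, 0.00666667)
m·(v₁−v₀)/dt = (-0.8000, 0.5000, 0.2000)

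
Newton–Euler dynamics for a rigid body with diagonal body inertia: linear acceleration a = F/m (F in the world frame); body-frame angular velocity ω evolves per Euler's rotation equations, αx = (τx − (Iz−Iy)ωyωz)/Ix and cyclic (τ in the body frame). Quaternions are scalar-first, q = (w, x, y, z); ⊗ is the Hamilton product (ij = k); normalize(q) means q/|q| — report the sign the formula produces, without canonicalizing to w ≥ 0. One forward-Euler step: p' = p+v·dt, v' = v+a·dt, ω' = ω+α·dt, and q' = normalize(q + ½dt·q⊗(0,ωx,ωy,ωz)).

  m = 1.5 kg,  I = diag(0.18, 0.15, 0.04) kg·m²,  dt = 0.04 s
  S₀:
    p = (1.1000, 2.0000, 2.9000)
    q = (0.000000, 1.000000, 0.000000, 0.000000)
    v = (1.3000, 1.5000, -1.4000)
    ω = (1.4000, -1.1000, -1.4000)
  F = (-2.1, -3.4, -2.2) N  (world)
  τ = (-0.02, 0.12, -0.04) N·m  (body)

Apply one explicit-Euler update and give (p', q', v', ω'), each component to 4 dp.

p' = p + v·dt = (1.1520, 2.0600, 2.8440)
v' = v + a·dt = (1.2440, 1.4093, -1.4587)
ω×(Iω) gyroscopic = (-0.1694, -0.2744, 0.0462)
α = I⁻¹(τ − ω×Iω) = (0.8300, 2.6293, -2.1550)
new body rate ω' = (1.4332, -0.9948, -1.4862)
q⊗(0,ω) = (-1.4000000, 0.0000000, 1.4000000, -1.1000000)
q' = normalize(q + ½dt·q⊗(0,ω)) = (-0.0280, 0.9990, 0.0280, -0.0220)

p' = (1.1520, 2.0600, 2.8440)
q' = (-0.0280, 0.9990, 0.0280, -0.0220)
v' = (1.2440, 1.4093, -1.4587)
ω' = (1.4332, -0.9948, -1.4862)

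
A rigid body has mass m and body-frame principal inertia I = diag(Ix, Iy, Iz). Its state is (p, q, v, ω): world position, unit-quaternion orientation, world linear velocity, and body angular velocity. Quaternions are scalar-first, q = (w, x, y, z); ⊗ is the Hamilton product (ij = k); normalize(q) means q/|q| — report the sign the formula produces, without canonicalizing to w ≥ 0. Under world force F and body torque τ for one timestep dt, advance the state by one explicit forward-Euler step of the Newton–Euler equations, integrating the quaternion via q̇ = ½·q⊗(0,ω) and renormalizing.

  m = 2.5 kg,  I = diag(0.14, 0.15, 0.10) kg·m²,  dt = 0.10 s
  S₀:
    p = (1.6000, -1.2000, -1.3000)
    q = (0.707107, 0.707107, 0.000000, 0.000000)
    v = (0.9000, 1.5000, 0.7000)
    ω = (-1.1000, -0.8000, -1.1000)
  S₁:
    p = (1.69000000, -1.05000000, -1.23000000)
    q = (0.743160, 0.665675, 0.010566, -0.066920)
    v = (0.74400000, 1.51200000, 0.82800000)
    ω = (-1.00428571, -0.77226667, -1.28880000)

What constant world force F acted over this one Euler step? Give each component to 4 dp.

F = (-3.9000, 0.3000, 3.2000)

velocity change Δv = (-0.15600000, 0.01200000, 0.12800000)
F = m·Δv/dt = (-3.9000, 0.3000, 3.2000)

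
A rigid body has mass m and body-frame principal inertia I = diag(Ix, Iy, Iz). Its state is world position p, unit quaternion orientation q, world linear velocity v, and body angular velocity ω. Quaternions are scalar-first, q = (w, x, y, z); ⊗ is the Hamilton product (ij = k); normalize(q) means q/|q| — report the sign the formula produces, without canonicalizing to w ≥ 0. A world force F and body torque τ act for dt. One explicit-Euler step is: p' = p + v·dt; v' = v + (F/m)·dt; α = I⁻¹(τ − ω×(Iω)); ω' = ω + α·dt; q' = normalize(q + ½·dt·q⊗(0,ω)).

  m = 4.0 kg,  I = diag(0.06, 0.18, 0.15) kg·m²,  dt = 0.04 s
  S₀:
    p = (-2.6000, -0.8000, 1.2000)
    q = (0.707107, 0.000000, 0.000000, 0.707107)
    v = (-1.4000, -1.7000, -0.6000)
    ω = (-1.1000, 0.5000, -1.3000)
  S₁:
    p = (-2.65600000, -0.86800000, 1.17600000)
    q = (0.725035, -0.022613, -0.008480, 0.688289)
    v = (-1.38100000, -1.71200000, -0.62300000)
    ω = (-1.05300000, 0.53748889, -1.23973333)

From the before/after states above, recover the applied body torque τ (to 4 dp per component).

τ = (0.0900, 0.0400, 0.1600)

ω₁ − ω₀ = (0.04700000, 0.03748889, 0.06026667)
gyro term ω₀×Iω₀ = (0.0195, -0.1287, -0.0660)
applied torque τ = (0.0900, 0.0400, 0.1600)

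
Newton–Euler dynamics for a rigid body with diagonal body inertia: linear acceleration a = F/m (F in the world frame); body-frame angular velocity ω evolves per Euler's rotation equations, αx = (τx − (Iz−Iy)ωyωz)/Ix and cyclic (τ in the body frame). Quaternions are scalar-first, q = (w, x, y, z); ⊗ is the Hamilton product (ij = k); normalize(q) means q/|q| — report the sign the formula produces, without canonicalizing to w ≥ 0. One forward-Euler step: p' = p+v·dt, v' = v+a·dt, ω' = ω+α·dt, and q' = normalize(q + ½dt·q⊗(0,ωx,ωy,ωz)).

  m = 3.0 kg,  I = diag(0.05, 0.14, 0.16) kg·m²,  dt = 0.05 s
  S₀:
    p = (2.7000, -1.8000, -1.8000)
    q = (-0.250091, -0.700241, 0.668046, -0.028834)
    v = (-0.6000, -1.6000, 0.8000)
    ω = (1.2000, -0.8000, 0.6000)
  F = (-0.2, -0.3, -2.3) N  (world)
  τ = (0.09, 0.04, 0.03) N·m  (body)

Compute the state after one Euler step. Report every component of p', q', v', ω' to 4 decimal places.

precession coupling ω×(Iω) = (-0.0096, -0.0792, -0.0864)
(τ − ω×Iω)/I = (1.9920, 0.8514, 0.7275)
ω' = ω + α·dt = (1.2996, -0.7574, 0.6364)
2q̇ = q⊗(0,ω) = (1.3920264, 0.0776512, 0.5856166, -0.3915170)
q + ½dt·q⊗(0,ω), renormalized = (-0.2151, -0.6978, 0.6822, -0.0386)
a = F/m = (-0.0667, -0.1000, -0.7667)
p' = p + v·dt = (2.6700, -1.8800, -1.7600)
v + (F/m)dt = (-0.6033, -1.6050, 0.7617)

p' = (2.6700, -1.8800, -1.7600)
q' = (-0.2151, -0.6978, 0.6822, -0.0386)
v' = (-0.6033, -1.6050, 0.7617)
ω' = (1.2996, -0.7574, 0.6364)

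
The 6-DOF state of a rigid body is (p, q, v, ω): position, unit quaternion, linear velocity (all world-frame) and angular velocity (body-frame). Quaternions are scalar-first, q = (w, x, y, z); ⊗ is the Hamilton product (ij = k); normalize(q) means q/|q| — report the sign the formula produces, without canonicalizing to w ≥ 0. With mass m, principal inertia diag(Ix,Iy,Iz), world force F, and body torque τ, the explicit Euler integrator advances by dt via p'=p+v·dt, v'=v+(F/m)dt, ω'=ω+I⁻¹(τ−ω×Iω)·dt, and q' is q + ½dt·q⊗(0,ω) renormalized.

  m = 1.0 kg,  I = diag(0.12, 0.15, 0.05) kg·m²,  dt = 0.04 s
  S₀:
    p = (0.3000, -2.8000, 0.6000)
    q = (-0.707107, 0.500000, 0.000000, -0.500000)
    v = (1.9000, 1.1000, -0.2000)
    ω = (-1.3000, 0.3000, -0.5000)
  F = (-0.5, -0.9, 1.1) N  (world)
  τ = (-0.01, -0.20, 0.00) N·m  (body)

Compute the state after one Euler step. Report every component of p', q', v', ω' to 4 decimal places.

p' = (0.3760, -2.7560, 0.5920)
q' = (-0.6988, 0.5212, 0.0138, -0.4897)
v' = (1.8800, 1.0640, -0.1560)
ω' = (-1.3083, 0.2345, -0.4906)

linear accel F/m = (-0.5000, -0.9000, 1.1000)
p' = p + v·dt = (0.3760, -2.7560, 0.5920)
v' = v + a·dt = (1.8800, 1.0640, -0.1560)
angular accel α = (-0.2083, -1.6367, 0.2340)
new body rate ω' = (-1.3083, 0.2345, -0.4906)
Hamilton product q⊗(0,ω) = (0.4000000, 1.0692391, 0.6878679, 0.5035535)
q' = normalize(q + ½dt·q⊗(0,ω)) = (-0.6988, 0.5212, 0.0138, -0.4897)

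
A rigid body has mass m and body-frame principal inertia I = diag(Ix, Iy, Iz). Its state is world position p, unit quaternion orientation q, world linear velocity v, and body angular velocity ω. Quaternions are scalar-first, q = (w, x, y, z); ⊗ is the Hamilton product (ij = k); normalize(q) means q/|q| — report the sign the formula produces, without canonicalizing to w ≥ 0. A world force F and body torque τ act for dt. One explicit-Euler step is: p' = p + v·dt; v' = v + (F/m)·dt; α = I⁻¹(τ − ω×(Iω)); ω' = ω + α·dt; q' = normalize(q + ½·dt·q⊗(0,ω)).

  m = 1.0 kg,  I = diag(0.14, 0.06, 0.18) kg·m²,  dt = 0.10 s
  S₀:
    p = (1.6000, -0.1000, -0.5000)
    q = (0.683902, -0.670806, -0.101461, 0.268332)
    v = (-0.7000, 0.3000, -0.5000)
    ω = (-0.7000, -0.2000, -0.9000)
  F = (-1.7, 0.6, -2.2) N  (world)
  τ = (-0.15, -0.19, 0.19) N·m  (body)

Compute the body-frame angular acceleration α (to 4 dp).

gyro term ω×Iω = (0.0216, -0.0252, -0.0112)
(τ − ω×Iω)/I = (-1.2257, -2.7467, 1.1178)

α = (-1.2257, -2.7467, 1.1178)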